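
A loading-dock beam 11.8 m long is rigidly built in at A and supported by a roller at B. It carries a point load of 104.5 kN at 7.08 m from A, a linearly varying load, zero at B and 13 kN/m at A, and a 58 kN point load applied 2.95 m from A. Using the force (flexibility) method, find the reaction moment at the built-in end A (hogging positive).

Take the reaction at B as the redundant and release it; the primary structure is a cantilever fixed at A.
Deflection at B on the released cantilever, summing each load's contribution:
  point load 104.5 at a = 7.08: Pa²(3L − a)/(6EI) = 24724/EI
  triangular load, peak 13 at the fixed end: w₀L⁴/(30EI) = 8401/EI
  point load 58 at a = 2.95: Pa²(3L − a)/(6EI) = 2730/EI
  δ_0 = 35856/EI
Flexibility coefficient — unit upward force at B: δ_{BB} = L³/(3EI) = 547.7/EI.
The prop prevents deflection at B: R_B = δ_0/δ_{BB} = 35856/547.7 = 65.47 kN.
Moment equilibrium about A: M_A = Σ(load moments about A) − R_B·L = 1213 − 65.47×11.8 = 440.1 kN·m.

M_A = 440.1 kN·m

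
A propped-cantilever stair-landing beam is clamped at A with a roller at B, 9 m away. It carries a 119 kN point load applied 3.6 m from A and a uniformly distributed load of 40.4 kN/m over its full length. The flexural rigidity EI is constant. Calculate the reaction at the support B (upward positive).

R_B = 161.1 kN

Remove the prop at B; the released (primary) structure is a cantilever built in at A.
Free-end deflection of the primary structure under the applied loading (downward +):
  point load 119 at a = 3.6: Pa²(3L − a)/(6EI) = 6015/EI
  UDL 40.4: wL⁴/(8EI) = 33133/EI
  δ_0 = 39148/EI
Tip deflection under a unit load at B: L³/(3EI) = 243/EI.
The prop prevents deflection at B: R_B = δ_0/δ_{BB} = 39148/243 = 161.1 kN.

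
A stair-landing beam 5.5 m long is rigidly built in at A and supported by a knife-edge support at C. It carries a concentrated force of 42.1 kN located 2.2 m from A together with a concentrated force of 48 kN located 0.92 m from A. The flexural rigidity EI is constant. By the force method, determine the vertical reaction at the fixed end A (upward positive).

Choose R_C as the redundant. The primary structure is the cantilever fixed at A.
Primary-structure tip deflection at C by superposition:
  point load 42.1 at a = 2.2: Pa²(3L − a)/(6EI) = 485.6/EI
  point load 48 at a = 0.92: Pa²(3L − a)/(6EI) = 105.5/EI
  δ_0 = 591.1/EI
Tip deflection under a unit load at C: L³/(3EI) = 55.46/EI.
Compatibility at C: δ_0 − R_C·δ_{CC} = 0, so R_C = 591.1/55.46 = 10.66 kN.
Vertical equilibrium: R_A = ΣP − R_C = 90.1 − 10.66 = 79.44 kN.

R_A = 79.44 kN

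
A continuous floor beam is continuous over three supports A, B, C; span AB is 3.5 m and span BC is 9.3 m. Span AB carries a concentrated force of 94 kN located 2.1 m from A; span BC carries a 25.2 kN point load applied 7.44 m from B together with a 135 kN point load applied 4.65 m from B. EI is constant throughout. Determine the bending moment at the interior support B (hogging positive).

M_B = 204.7 kN·m

Insert a hinge at B; M_B is the redundant, and each span becomes simply supported.
End slopes at the hinge B, treating each span as simply supported:
  span AB: point load 94 at a = 2.1: Pab(L + a)/(6LEI) = 73.7/EI
  span BC: point load 25.2 at a = 7.44: Pab(L + b)/(6LEI) = 69.75/EI
  span BC: point load 135 at a = 4.65: Pab(L + b)/(6LEI) = 729.8/EI
  relative rotation θ_0 = (73.7 + 799.5)/EI = 873.2/EI
A unit hogging moment at B produces rotation L₁/(3EI) + L₂/(3EI) = 4.267/EI.
Slope continuity at B: θ_0 = M_B·4.267/EI, so M_B = 873.2/4.267 = 204.7 kN·m (hogging).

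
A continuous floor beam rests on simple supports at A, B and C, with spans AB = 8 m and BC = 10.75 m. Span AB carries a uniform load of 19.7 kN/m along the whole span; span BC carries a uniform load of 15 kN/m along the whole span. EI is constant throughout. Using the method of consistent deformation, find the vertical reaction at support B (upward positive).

R_B = 201.2 kN

Insert a hinge at B; M_B is the redundant, and each span becomes simply supported.
Discontinuity in slope at B on the released structure — sum the simple-span end rotations:
  span AB: UDL 19.7: wL³/(24EI) = 420.3/EI
  span BC: UDL 15: wL³/(24EI) = 776.4/EI
  relative rotation θ_0 = (420.3 + 776.4)/EI = 1197/EI
A unit hogging moment at B produces rotation L₁/(3EI) + L₂/(3EI) = 6.25/EI.
Compatibility: M_B·(L₁+L₂)/(3EI) = θ_0, giving M_B = 191.5 kN·m (hogging).
Span AB, ΣM about A with M_B applied at B: R_B^{AB}·8 = 630.4 + 191.5, so R_B^{AB} = 102.7 kN and R_A = 157.6 − 102.7 = 54.87 kN.
Span BC, ΣM about C: R_B^{BC}·10.75 = 866.7 + 191.5, so R_B^{BC} = 98.44 kN and R_C = 161.2 − 98.44 = 62.81 kN.
R_B = 102.7 + 98.44 = 201.2 kN.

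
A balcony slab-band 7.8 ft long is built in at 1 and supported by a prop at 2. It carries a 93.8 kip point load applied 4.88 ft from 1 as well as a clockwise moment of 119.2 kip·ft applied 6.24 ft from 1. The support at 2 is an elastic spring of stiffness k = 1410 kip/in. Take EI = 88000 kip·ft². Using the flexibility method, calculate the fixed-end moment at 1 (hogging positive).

Remove the prop at 2; the released (primary) structure is a cantilever built in at 1.
Downward deflection at the released point 2 due to the loads:
  point load 93.8 at a = 4.88: Pa²(3L − a)/(6EI) = 6895/EI
  clockwise couple 119.2 at a = 6.24: M₀a(2L − a)/(2EI) = 3481/EI
  δ_0 = 10376/EI
Tip deflection under a unit load at 2: L³/(3EI) = 158.2/EI.
With EI = 88000 kip·ft²: δ_0 = 0.11791 ft and δ_{22} = 0.001798 ft/kip.
Compatibility — the spring shortens by R_2/k under the reaction it provides: δ_0 − R_2·δ_{22} = R_2/k. With 1/k = 1/(1410×12) ft/kip = 0.000059 ft/kip, R_2 = δ_0 / (δ_{22} + 1/k) = 0.11791 / (0.001798 + 0.000059) = 63.51 kip.
Moment equilibrium about 1: M_1 = Σ(load moments about 1) − R_2·L = 576.9 − 63.51×7.8 = 81.59 kip·ft.

M_1 = 81.59 kip·ft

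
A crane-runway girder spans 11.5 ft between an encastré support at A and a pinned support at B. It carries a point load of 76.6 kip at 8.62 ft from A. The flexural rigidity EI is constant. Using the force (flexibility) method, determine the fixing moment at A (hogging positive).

Release the roller at B. Primary structure: cantilever fixed at A.
Free-end deflection of the primary structure under the applied loading (downward +):
  point load 76.6 at a = 8.62: Pa²(3L − a)/(6EI) = 24550/EI
Flexibility coefficient — unit upward force at B: δ_{BB} = L³/(3EI) = 507/EI.
The prop prevents deflection at B: R_B = δ_0/δ_{BB} = 24550/507 = 48.43 kip.
Moment equilibrium about A: M_A = Σ(load moments about A) − R_B·L = 660.3 − 48.43×11.5 = 103.4 kip·ft.

M_A = 103.4 kip·ft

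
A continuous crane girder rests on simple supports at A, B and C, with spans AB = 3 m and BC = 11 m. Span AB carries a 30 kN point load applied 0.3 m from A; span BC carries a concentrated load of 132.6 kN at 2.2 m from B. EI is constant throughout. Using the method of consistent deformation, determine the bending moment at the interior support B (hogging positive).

M_B = 166 kN·m

Release continuity at B by inserting a hinge; the redundant is the internal moment M_B. The primary structure is two simply-supported spans AB and BC.
Discontinuity in slope at B on the released structure — sum the simple-span end rotations:
  span AB: point load 30 at a = 0.3: Pab(L + a)/(6LEI) = 4.455/EI
  span BC: point load 132.6 at a = 2.2: Pab(L + b)/(6LEI) = 770.1/EI
  relative rotation θ_0 = (4.455 + 770.1)/EI = 774.6/EI
A unit hogging moment at B produces rotation L₁/(3EI) + L₂/(3EI) = 4.667/EI.
Compatibility: M_B·(L₁+L₂)/(3EI) = θ_0, giving M_B = 166 kN·m (hogging).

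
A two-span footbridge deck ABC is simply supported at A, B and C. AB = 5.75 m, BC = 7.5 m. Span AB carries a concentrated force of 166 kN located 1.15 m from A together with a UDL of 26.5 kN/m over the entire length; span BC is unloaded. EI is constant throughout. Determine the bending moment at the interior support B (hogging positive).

M_B = 87.29 kN·m

Insert a hinge at B; M_B is the redundant, and each span becomes simply supported.
Discontinuity in slope at B on the released structure — sum the simple-span end rotations:
  span AB: point load 166 at a = 1.15: Pab(L + a)/(6LEI) = 175.6/EI
  span AB: UDL 26.5: wL³/(24EI) = 209.9/EI
  relative rotation θ_0 = (385.5 + 0)/EI = 385.5/EI
A unit hogging moment at B produces rotation L₁/(3EI) + L₂/(3EI) = 4.417/EI.
Compatibility: M_B·(L₁+L₂)/(3EI) = θ_0, giving M_B = 87.29 kN·m (hogging).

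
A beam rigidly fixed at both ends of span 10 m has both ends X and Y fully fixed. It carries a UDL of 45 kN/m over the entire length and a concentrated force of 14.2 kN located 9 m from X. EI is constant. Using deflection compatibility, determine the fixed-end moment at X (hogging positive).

M_X = 376.3 kN·m

Release both end moments; the primary structure is a simply-supported span XY with redundants M_X and M_Y.
On the primary (simply-supported) span, the end slopes from the loading are:
  at X: UDL 45: wL³/(24EI) = 1875/EI
  at Y: UDL 45: wL³/(24EI) = 1875/EI
  at X: point load 14.2 at a = 9: Pab(L + b)/(6LEI) = 23.43/EI
  at Y: point load 14.2 at a = 9: Pab(L + a)/(6LEI) = 40.47/EI
  θ_X0 = 1898/EI,  θ_Y0 = 1915/EI
Flexibility coefficients: a unit moment at one end gives L/(3EI) there and L/(6EI) at the far end, so f₁₁ = f₂₂ = 3.333/EI and f₁₂ = f₂₁ = 1.667/EI.
Compatibility — zero rotation at each built-in end:
  3.333 M_X + 1.667 M_Y = 1898
  1.667 M_X + 3.333 M_Y = 1915
Solving the pair gives M_X = 376.3 kN·m and M_Y = 386.5 kN·m (hogging).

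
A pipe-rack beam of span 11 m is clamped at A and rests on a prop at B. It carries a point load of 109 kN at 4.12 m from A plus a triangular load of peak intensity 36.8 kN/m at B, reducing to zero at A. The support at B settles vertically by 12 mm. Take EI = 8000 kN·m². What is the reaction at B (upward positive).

Take the reaction at B as the redundant and release it; the primary structure is a cantilever fixed at A.
Primary-structure tip deflection at B by superposition:
  point load 109 at a = 4.12: Pa²(3L − a)/(6EI) = 8906/EI
  triangular load, peak 36.8 at the free end: 11w₀L⁴/(120EI) = 49389/EI
  δ_0 = 58295/EI
Tip deflection under a unit load at B: L³/(3EI) = 443.7/EI.
With EI = 8000 kN·m²: δ_0 = 7.2868 m and δ_{BB} = 0.055458 m/kN.
Compatibility — the beam at B must follow the support down by 0.012 m: δ_0 − R_B·δ_{BB} = 0.012, so R_B = (7.2868 − 0.012)/0.055458 = 131.2 kN.

R_B = 131.2 kN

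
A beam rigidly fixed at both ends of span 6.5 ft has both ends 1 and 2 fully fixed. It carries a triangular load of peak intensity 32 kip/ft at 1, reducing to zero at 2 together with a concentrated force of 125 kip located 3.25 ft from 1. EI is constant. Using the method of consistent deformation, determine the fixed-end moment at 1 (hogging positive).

Take the two fixed-end moments M_1, M_2 as redundants; the released structure is the simple span 12.
End rotations of the released simple span under the applied load (×1/EI):
  at 1: triangular load, peak 32: w₀L³/(45EI) = 195.3/EI
  at 2: triangular load, peak 32: 7w₀L³/(360EI) = 170.9/EI
  at 1: point load 125 at a = 3.25: Pab(L + b)/(6LEI) = 330.1/EI
  at 2: point load 125 at a = 3.25: Pab(L + a)/(6LEI) = 330.1/EI
  θ_10 = 525.4/EI,  θ_20 = 501/EI
Flexibility coefficients: a unit moment at one end gives L/(3EI) there and L/(6EI) at the far end, so f₁₁ = f₂₂ = 2.167/EI and f₁₂ = f₂₁ = 1.083/EI.
Compatibility — zero rotation at each built-in end:
  2.167 M_1 + 1.083 M_2 = 525.4
  1.083 M_1 + 2.167 M_2 = 501
Solving the pair gives M_1 = 169.2 kip·ft and M_2 = 146.6 kip·ft (hogging).

M_1 = 169.2 kip·ft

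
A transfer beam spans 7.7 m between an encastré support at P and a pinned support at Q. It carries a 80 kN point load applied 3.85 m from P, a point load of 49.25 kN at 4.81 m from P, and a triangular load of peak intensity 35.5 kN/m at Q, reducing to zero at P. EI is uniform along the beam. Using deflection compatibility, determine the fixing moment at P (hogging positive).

M_P = 299.4 kN·m

Take the reaction at Q as the redundant and release it; the primary structure is a cantilever fixed at P.
Primary-structure tip deflection at Q by superposition:
  point load 80 at a = 3.85: Pa²(3L − a)/(6EI) = 3804/EI
  point load 49.25 at a = 4.81: Pa²(3L − a)/(6EI) = 3473/EI
  triangular load, peak 35.5 at the free end: 11w₀L⁴/(120EI) = 11439/EI
  δ_0 = 18717/EI
Flexibility coefficient — unit upward force at Q: δ_{QQ} = L³/(3EI) = 152.2/EI.
Compatibility at Q: δ_0 − R_Q·δ_{QQ} = 0, so R_Q = 18717/152.2 = 123 kN.
Moment equilibrium about P: M_P = Σ(load moments about P) − R_Q·L = 1246 − 123×7.7 = 299.4 kN·m.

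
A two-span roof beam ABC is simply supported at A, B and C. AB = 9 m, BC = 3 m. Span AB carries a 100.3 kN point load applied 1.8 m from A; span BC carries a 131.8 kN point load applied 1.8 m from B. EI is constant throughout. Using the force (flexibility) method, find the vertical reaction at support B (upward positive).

R_B = 109 kN

Take M_B as the redundant. Released structure: two simple spans AB and BC with a hinge at B.
Rotations at B on the released spans (each span's end-slope, ×1/EI):
  span AB: point load 100.3 at a = 1.8: Pab(L + a)/(6LEI) = 260/EI
  span BC: point load 131.8 at a = 1.8: Pab(L + b)/(6LEI) = 66.43/EI
  relative rotation θ_0 = (260 + 66.43)/EI = 326.4/EI
A unit hogging moment at B produces rotation L₁/(3EI) + L₂/(3EI) = 4/EI.
Compatibility: M_B·(L₁+L₂)/(3EI) = θ_0, giving M_B = 81.6 kN·m (hogging).
Span AB, ΣM about A with M_B applied at B: R_B^{AB}·9 = 180.5 + 81.6, so R_B^{AB} = 29.13 kN and R_A = 100.3 − 29.13 = 71.17 kN.
Span BC, ΣM about C: R_B^{BC}·3 = 158.2 + 81.6, so R_B^{BC} = 79.92 kN and R_C = 131.8 − 79.92 = 51.88 kN.
R_B = 29.13 + 79.92 = 109 kN.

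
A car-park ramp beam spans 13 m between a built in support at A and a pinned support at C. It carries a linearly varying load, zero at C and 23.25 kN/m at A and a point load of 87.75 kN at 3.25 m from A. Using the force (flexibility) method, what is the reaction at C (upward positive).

R_C = 37.77 kN

Remove the prop at C; the released (primary) structure is a cantilever built in at A.
Downward deflection at the released point C due to the loads:
  triangular load, peak 23.25 at the fixed end: w₀L⁴/(30EI) = 22135/EI
  point load 87.75 at a = 3.25: Pa²(3L − a)/(6EI) = 5523/EI
  δ_0 = 27657/EI
Flexibility coefficient — unit upward force at C: δ_{CC} = L³/(3EI) = 732.3/EI.
Compatibility at C: δ_0 − R_C·δ_{CC} = 0, so R_C = 27657/732.3 = 37.77 kN.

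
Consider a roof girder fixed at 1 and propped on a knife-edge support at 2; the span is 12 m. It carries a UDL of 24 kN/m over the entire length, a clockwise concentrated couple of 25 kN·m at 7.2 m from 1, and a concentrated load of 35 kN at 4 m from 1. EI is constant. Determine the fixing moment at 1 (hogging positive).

M_1 = 503.3 kN·m

Release the roller at 2. Primary structure: cantilever fixed at 1.
Downward deflection at the released point 2 due to the loads:
  UDL 24: wL⁴/(8EI) = 62208/EI
  clockwise couple 25 at a = 7.2: M₀a(2L − a)/(2EI) = 1512/EI
  point load 35 at a = 4: Pa²(3L − a)/(6EI) = 2987/EI
  δ_0 = 66707/EI
Tip deflection under a unit load at 2: L³/(3EI) = 576/EI.
The prop prevents deflection at 2: R_2 = δ_0/δ_{22} = 66707/576 = 115.8 kN.
Moment equilibrium about 1: M_1 = Σ(load moments about 1) − R_2·L = 1893 − 115.8×12 = 503.3 kN·m.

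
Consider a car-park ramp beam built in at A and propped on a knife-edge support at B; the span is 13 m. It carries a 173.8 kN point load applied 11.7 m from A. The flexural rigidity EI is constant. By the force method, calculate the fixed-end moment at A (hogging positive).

M_A = 111.8 kN·m

Take the reaction at B as the redundant and release it; the primary structure is a cantilever fixed at A.
Free-end deflection of the primary structure under the applied loading (downward +):
  point load 173.8 at a = 11.7: Pa²(3L − a)/(6EI) = 108251/EI
Tip deflection under a unit load at B: L³/(3EI) = 732.3/EI.
Compatibility at B: δ_0 − R_B·δ_{BB} = 0, so R_B = 108251/732.3 = 147.8 kN.
Moment equilibrium about A: M_A = Σ(load moments about A) − R_B·L = 2033 − 147.8×13 = 111.8 kN·m.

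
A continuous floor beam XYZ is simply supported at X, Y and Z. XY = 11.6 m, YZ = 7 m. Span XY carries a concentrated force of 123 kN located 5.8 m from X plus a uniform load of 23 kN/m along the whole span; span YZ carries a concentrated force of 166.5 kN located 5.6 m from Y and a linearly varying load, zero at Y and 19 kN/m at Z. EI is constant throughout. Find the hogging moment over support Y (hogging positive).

M_Y = 470.7 kN·m

Insert a hinge at Y; M_Y is the redundant, and each span becomes simply supported.
Discontinuity in slope at Y on the released structure — sum the simple-span end rotations:
  span XY: point load 123 at a = 5.8: Pab(L + a)/(6LEI) = 1034/EI
  span XY: UDL 23: wL³/(24EI) = 1496/EI
  span YZ: point load 166.5 at a = 5.6: Pab(L + b)/(6LEI) = 261.1/EI
  span YZ: triangular load, peak 19: 7w₀L³/(360EI) = 126.7/EI
  relative rotation θ_0 = (2530 + 387.8)/EI = 2918/EI
A unit hogging moment at Y produces rotation L₁/(3EI) + L₂/(3EI) = 6.2/EI.
Slope continuity at Y: θ_0 = M_Y·6.2/EI, so M_Y = 2918/6.2 = 470.7 kN·m (hogging).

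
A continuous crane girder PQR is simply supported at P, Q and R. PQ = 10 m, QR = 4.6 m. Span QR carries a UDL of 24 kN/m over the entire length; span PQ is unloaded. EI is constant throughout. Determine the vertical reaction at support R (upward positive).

Take M_Q as the redundant. Released structure: two simple spans PQ and QR with a hinge at Q.
End slopes at the hinge Q, treating each span as simply supported:
  span QR: UDL 24: wL³/(24EI) = 97.34/EI
  relative rotation θ_0 = (0 + 97.34)/EI = 97.34/EI
A unit hogging moment at Q produces rotation L₁/(3EI) + L₂/(3EI) = 4.867/EI.
Slope continuity at Q: θ_0 = M_Q·4.867/EI, so M_Q = 97.34/4.867 = 20 kN·m (hogging).
Span QR, ΣM about R: R_Q^{QR}·4.6 = 253.9 + 20, so R_Q^{QR} = 59.55 kN and R_R = 110.4 − 59.55 = 50.85 kN.

R_R = 50.85 kN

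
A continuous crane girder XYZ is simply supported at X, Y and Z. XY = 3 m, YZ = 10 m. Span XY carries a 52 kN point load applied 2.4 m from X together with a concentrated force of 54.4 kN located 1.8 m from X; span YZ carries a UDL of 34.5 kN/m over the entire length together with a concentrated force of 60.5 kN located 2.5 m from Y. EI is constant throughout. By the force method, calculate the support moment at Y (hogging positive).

M_Y = 420.5 kN·m

Take M_Y as the redundant. Released structure: two simple spans XY and YZ with a hinge at Y.
Discontinuity in slope at Y on the released structure — sum the simple-span end rotations:
  span XY: point load 52 at a = 2.4: Pab(L + a)/(6LEI) = 22.46/EI
  span XY: point load 54.4 at a = 1.8: Pab(L + a)/(6LEI) = 31.33/EI
  span YZ: UDL 34.5: wL³/(24EI) = 1438/EI
  span YZ: point load 60.5 at a = 2.5: Pab(L + b)/(6LEI) = 330.9/EI
  relative rotation θ_0 = (53.8 + 1768)/EI = 1822/EI
A unit hogging moment at Y produces rotation L₁/(3EI) + L₂/(3EI) = 4.333/EI.
Compatibility: M_Y·(L₁+L₂)/(3EI) = θ_0, giving M_Y = 420.5 kN·m (hogging).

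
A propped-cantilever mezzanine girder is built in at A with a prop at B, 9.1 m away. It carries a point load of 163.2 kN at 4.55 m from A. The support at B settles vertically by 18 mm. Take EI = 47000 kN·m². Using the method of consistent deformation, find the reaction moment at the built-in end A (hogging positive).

M_A = 309.1 kN·m

Release the roller at B. Primary structure: cantilever fixed at A.
Primary-structure tip deflection at B by superposition:
  point load 163.2 at a = 4.55: Pa²(3L − a)/(6EI) = 12811/EI
Tip deflection under a unit load at B: L³/(3EI) = 251.2/EI.
With EI = 47000 kN·m²: δ_0 = 0.27257 m and δ_{BB} = 0.005344 m/kN.
Compatibility — the beam at B must follow the support down by 0.018 m: δ_0 − R_B·δ_{BB} = 0.018, so R_B = (0.27257 − 0.018)/0.005344 = 47.63 kN.
Moment equilibrium about A: M_A = Σ(load moments about A) − R_B·L = 742.6 − 47.63×9.1 = 309.1 kN·m.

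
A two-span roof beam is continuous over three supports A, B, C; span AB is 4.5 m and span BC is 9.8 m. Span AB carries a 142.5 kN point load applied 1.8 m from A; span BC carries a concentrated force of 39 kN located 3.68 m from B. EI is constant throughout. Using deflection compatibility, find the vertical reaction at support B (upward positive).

Insert a hinge at B; M_B is the redundant, and each span becomes simply supported.
End slopes at the hinge B, treating each span as simply supported:
  span AB: point load 142.5 at a = 1.8: Pab(L + a)/(6LEI) = 161.6/EI
  span BC: point load 39 at a = 3.68: Pab(L + b)/(6LEI) = 237.8/EI
  relative rotation θ_0 = (161.6 + 237.8)/EI = 399.4/EI
A unit hogging moment at B produces rotation L₁/(3EI) + L₂/(3EI) = 4.767/EI.
Slope continuity at B: θ_0 = M_B·4.767/EI, so M_B = 399.4/4.767 = 83.79 kN·m (hogging).
Span AB, ΣM about A with M_B applied at B: R_B^{AB}·4.5 = 256.5 + 83.79, so R_B^{AB} = 75.62 kN and R_A = 142.5 − 75.62 = 66.88 kN.
Span BC, ΣM about C: R_B^{BC}·9.8 = 238.7 + 83.79, so R_B^{BC} = 32.91 kN and R_C = 39 − 32.91 = 6.095 kN.
R_B = 75.62 + 32.91 = 108.5 kN.

R_B = 108.5 kN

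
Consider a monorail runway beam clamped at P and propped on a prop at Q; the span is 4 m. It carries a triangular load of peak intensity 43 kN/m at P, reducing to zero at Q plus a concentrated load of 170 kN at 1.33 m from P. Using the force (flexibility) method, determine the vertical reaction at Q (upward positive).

Remove the prop at Q; the released (primary) structure is a cantilever built in at P.
Free-end deflection of the primary structure under the applied loading (downward +):
  triangular load, peak 43 at the fixed end: w₀L⁴/(30EI) = 366.9/EI
  point load 170 at a = 1.33: Pa²(3L − a)/(6EI) = 534.8/EI
  δ_0 = 901.7/EI
Tip deflection under a unit load at Q: L³/(3EI) = 21.33/EI.
Compatibility at Q: δ_0 − R_Q·δ_{QQ} = 0, so R_Q = 901.7/21.33 = 42.27 kN.

R_Q = 42.27 kN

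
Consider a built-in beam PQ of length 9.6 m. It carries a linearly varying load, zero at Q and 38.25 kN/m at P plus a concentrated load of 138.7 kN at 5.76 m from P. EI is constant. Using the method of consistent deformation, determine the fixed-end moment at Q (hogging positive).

Release both end moments; the primary structure is a simply-supported span PQ with redundants M_P and M_Q.
Simple-span end rotations at P and Q under the given loads:
  at P: triangular load, peak 38.25: w₀L³/(45EI) = 752/EI
  at Q: triangular load, peak 38.25: 7w₀L³/(360EI) = 658/EI
  at P: point load 138.7 at a = 5.76: Pab(L + b)/(6LEI) = 715.8/EI
  at Q: point load 138.7 at a = 5.76: Pab(L + a)/(6LEI) = 818.1/EI
  θ_P0 = 1468/EI,  θ_Q0 = 1476/EI
Flexibility coefficients: a unit moment at one end gives L/(3EI) there and L/(6EI) at the far end, so f₁₁ = f₂₂ = 3.2/EI and f₁₂ = f₂₁ = 1.6/EI.
Compatibility — zero rotation at each built-in end:
  3.2 M_P + 1.6 M_Q = 1468
  1.6 M_P + 3.2 M_Q = 1476
Solving the pair gives M_P = 304.1 kN·m and M_Q = 309.2 kN·m (hogging).

M_Q = 309.2 kN·m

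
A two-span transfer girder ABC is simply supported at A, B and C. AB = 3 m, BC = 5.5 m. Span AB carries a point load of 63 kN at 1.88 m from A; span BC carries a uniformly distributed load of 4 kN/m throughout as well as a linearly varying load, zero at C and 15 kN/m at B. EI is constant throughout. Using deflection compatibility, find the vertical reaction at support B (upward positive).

R_B = 99.64 kN

Take M_B as the redundant. Released structure: two simple spans AB and BC with a hinge at B.
End slopes at the hinge B, treating each span as simply supported:
  span AB: point load 63 at a = 1.88: Pab(L + a)/(6LEI) = 35.96/EI
  span BC: UDL 4: wL³/(24EI) = 27.73/EI
  span BC: triangular load, peak 15: w₀L³/(45EI) = 55.46/EI
  relative rotation θ_0 = (35.96 + 83.19)/EI = 119.2/EI
A unit hogging moment at B produces rotation L₁/(3EI) + L₂/(3EI) = 2.833/EI.
Slope continuity at B: θ_0 = M_B·2.833/EI, so M_B = 119.2/2.833 = 42.05 kN·m (hogging).
Span AB, ΣM about A with M_B applied at B: R_B^{AB}·3 = 118.4 + 42.05, so R_B^{AB} = 53.5 kN and R_A = 63 − 53.5 = 9.502 kN.
Span BC, ΣM about C: R_B^{BC}·5.5 = 211.8 + 42.05, so R_B^{BC} = 46.15 kN and R_C = 63.25 − 46.15 = 17.1 kN.
R_B = 53.5 + 46.15 = 99.64 kN.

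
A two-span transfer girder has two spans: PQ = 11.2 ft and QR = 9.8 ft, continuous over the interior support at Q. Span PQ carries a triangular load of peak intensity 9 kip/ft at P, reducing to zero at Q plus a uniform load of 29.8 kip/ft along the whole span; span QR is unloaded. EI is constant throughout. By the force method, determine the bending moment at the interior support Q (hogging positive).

Take M_Q as the redundant. Released structure: two simple spans PQ and QR with a hinge at Q.
Discontinuity in slope at Q on the released structure — sum the simple-span end rotations:
  span PQ: triangular load, peak 9: 7w₀L³/(360EI) = 245.9/EI
  span PQ: UDL 29.8: wL³/(24EI) = 1744/EI
  relative rotation θ_0 = (1990 + 0)/EI = 1990/EI
A unit hogging moment at Q produces rotation L₁/(3EI) + L₂/(3EI) = 7/EI.
Slope continuity at Q: θ_0 = M_Q·7/EI, so M_Q = 1990/7 = 284.3 kip·ft (hogging).

M_Q = 284.3 kip·ft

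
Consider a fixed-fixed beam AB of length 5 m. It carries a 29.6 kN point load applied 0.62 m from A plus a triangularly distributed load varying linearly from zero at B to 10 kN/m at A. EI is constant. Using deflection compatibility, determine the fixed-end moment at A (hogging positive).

M_A = 26.58 kN·m

Take the two fixed-end moments M_A, M_B as redundants; the released structure is the simple span AB.
End rotations of the released simple span under the applied load (×1/EI):
  at A: point load 29.6 at a = 0.62: Pab(L + b)/(6LEI) = 25.13/EI
  at B: point load 29.6 at a = 0.62: Pab(L + a)/(6LEI) = 15.06/EI
  at A: triangular load, peak 10: w₀L³/(45EI) = 27.78/EI
  at B: triangular load, peak 10: 7w₀L³/(360EI) = 24.31/EI
  θ_A0 = 52.91/EI,  θ_B0 = 39.36/EI
Flexibility coefficients: a unit moment at one end gives L/(3EI) there and L/(6EI) at the far end, so f₁₁ = f₂₂ = 1.667/EI and f₁₂ = f₂₁ = 0.8333/EI.
Compatibility — zero rotation at each built-in end:
  1.667 M_A + 0.8333 M_B = 52.91
  0.8333 M_A + 1.667 M_B = 39.36
Solving the pair gives M_A = 26.58 kN·m and M_B = 10.33 kN·m (hogging).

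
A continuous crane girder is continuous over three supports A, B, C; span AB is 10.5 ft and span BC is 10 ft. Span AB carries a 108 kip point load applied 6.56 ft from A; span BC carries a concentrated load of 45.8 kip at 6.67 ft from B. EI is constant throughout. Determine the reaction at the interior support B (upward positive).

R_B = 110.8 kip

Release continuity at B by inserting a hinge; the redundant is the internal moment M_B. The primary structure is two simply-supported spans AB and BC.
End slopes at the hinge B, treating each span as simply supported:
  span AB: point load 108 at a = 6.56: Pab(L + a)/(6LEI) = 755.9/EI
  span BC: point load 45.8 at a = 6.67: Pab(L + b)/(6LEI) = 226/EI
  relative rotation θ_0 = (755.9 + 226)/EI = 981.9/EI
A unit hogging moment at B produces rotation L₁/(3EI) + L₂/(3EI) = 6.833/EI.
Slope continuity at B: θ_0 = M_B·6.833/EI, so M_B = 981.9/6.833 = 143.7 kip·ft (hogging).
Span AB, ΣM about A with M_B applied at B: R_B^{AB}·10.5 = 708.5 + 143.7, so R_B^{AB} = 81.16 kip and R_A = 108 − 81.16 = 26.84 kip.
Span BC, ΣM about C: R_B^{BC}·10 = 152.5 + 143.7, so R_B^{BC} = 29.62 kip and R_C = 45.8 − 29.62 = 16.18 kip.
R_B = 81.16 + 29.62 = 110.8 kip.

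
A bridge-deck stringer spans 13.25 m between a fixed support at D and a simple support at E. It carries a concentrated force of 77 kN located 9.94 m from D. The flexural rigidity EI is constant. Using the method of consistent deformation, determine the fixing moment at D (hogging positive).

M_D = 119.5 kN·m

Choose R_E as the redundant. The primary structure is the cantilever fixed at D.
Deflection at E on the released cantilever, summing each load's contribution:
  point load 77 at a = 9.94: Pa²(3L − a)/(6EI) = 37798/EI
Tip deflection under a unit load at E: L³/(3EI) = 775.4/EI.
The prop prevents deflection at E: R_E = δ_0/δ_{EE} = 37798/775.4 = 48.75 kN.
Moment equilibrium about D: M_D = Σ(load moments about D) − R_E·L = 765.4 − 48.75×13.25 = 119.5 kN·m.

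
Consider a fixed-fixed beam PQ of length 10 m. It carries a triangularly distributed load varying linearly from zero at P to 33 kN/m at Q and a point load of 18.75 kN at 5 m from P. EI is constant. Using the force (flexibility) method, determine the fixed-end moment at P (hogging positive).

Release both end moments; the primary structure is a simply-supported span PQ with redundants M_P and M_Q.
On the primary (simply-supported) span, the end slopes from the loading are:
  at P: triangular load, peak 33: 7w₀L³/(360EI) = 641.7/EI
  at Q: triangular load, peak 33: w₀L³/(45EI) = 733.3/EI
  at P: point load 18.75 at a = 5: Pab(L + b)/(6LEI) = 117.2/EI
  at Q: point load 18.75 at a = 5: Pab(L + a)/(6LEI) = 117.2/EI
  θ_P0 = 758.9/EI,  θ_Q0 = 850.5/EI
Flexibility coefficients: a unit moment at one end gives L/(3EI) there and L/(6EI) at the far end, so f₁₁ = f₂₂ = 3.333/EI and f₁₂ = f₂₁ = 1.667/EI.
Compatibility — zero rotation at each built-in end:
  3.333 M_P + 1.667 M_Q = 758.9
  1.667 M_P + 3.333 M_Q = 850.5
Solving the pair gives M_P = 133.4 kN·m and M_Q = 188.4 kN·m (hogging).

M_P = 133.4 kN·m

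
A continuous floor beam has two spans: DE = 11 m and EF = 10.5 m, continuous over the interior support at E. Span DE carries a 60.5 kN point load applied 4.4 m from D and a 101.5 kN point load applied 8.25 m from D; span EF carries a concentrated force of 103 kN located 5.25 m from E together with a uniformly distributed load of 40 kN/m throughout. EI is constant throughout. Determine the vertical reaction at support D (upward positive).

R_D = 14.48 kN

Take M_E as the redundant. Released structure: two simple spans DE and EF with a hinge at E.
Discontinuity in slope at E on the released structure — sum the simple-span end rotations:
  span DE: point load 60.5 at a = 4.4: Pab(L + a)/(6LEI) = 409.9/EI
  span DE: point load 101.5 at a = 8.25: Pab(L + a)/(6LEI) = 671.6/EI
  span EF: point load 103 at a = 5.25: Pab(L + b)/(6LEI) = 709.7/EI
  span EF: UDL 40: wL³/(24EI) = 1929/EI
  relative rotation θ_0 = (1082 + 2639)/EI = 3721/EI
A unit hogging moment at E produces rotation L₁/(3EI) + L₂/(3EI) = 7.167/EI.
Compatibility: M_E·(L₁+L₂)/(3EI) = θ_0, giving M_E = 519.2 kN·m (hogging).
Span DE, ΣM about D with M_E applied at E: R_E^{DE}·11 = 1104 + 519.2, so R_E^{DE} = 147.5 kN and R_D = 162 − 147.5 = 14.48 kN.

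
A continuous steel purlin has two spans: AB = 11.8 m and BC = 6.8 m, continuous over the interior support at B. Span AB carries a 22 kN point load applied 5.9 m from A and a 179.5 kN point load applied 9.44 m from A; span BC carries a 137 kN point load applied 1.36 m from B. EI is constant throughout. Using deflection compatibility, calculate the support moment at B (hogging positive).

M_B = 273.4 kN·m

Release continuity at B by inserting a hinge; the redundant is the internal moment M_B. The primary structure is two simply-supported spans AB and BC.
Rotations at B on the released spans (each span's end-slope, ×1/EI):
  span AB: point load 22 at a = 5.9: Pab(L + a)/(6LEI) = 191.5/EI
  span AB: point load 179.5 at a = 9.44: Pab(L + a)/(6LEI) = 1200/EI
  span BC: point load 137 at a = 1.36: Pab(L + b)/(6LEI) = 304.1/EI
  relative rotation θ_0 = (1391 + 304.1)/EI = 1695/EI
A unit hogging moment at B produces rotation L₁/(3EI) + L₂/(3EI) = 6.2/EI.
Slope continuity at B: θ_0 = M_B·6.2/EI, so M_B = 1695/6.2 = 273.4 kN·m (hogging).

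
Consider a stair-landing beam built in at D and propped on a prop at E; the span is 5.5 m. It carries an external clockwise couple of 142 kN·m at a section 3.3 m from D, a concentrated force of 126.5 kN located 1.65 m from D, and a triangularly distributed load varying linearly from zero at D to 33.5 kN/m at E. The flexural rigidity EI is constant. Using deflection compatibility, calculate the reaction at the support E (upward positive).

Choose R_E as the redundant. The primary structure is the cantilever fixed at D.
Deflection at E on the released cantilever, summing each load's contribution:
  clockwise couple 142 at a = 3.3: M₀a(2L − a)/(2EI) = 1804/EI
  point load 126.5 at a = 1.65: Pa²(3L − a)/(6EI) = 852.4/EI
  triangular load, peak 33.5 at the free end: 11w₀L⁴/(120EI) = 2810/EI
  δ_0 = 5466/EI
Flexibility coefficient — unit upward force at E: δ_{EE} = L³/(3EI) = 55.46/EI.
Compatibility at E: δ_0 − R_E·δ_{EE} = 0, so R_E = 5466/55.46 = 98.57 kN.

R_E = 98.57 kN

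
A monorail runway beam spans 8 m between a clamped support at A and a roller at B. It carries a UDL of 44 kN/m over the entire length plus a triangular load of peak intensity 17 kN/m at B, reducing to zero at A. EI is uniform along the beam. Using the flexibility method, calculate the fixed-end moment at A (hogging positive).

M_A = 415.5 kN·m

Choose R_B as the redundant. The primary structure is the cantilever fixed at A.
Deflection at B on the released cantilever, summing each load's contribution:
  UDL 44: wL⁴/(8EI) = 22528/EI
  triangular load, peak 17 at the free end: 11w₀L⁴/(120EI) = 6383/EI
  δ_0 = 28911/EI
Tip deflection under a unit load at B: L³/(3EI) = 170.7/EI.
The prop prevents deflection at B: R_B = δ_0/δ_{BB} = 28911/170.7 = 169.4 kN.
Moment equilibrium about A: M_A = Σ(load moments about A) − R_B·L = 1771 − 169.4×8 = 415.5 kN·m.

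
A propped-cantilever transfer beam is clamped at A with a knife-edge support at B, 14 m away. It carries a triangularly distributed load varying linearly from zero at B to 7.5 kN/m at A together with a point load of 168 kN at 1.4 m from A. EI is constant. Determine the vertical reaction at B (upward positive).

R_B = 12.94 kN

Take the reaction at B as the redundant and release it; the primary structure is a cantilever fixed at A.
Free-end deflection of the primary structure under the applied loading (downward +):
  triangular load, peak 7.5 at the fixed end: w₀L⁴/(30EI) = 9604/EI
  point load 168 at a = 1.4: Pa²(3L − a)/(6EI) = 2228/EI
  δ_0 = 11832/EI
Flexibility coefficient — unit upward force at B: δ_{BB} = L³/(3EI) = 914.7/EI.
Compatibility at B: δ_0 − R_B·δ_{BB} = 0, so R_B = 11832/914.7 = 12.94 kN.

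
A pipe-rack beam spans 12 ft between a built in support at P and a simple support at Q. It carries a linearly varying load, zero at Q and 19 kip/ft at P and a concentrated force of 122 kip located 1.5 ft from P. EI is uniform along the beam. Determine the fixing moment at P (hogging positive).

M_P = 332.5 kip·ft

Take the reaction at Q as the redundant and release it; the primary structure is a cantilever fixed at P.
Downward deflection at the released point Q due to the loads:
  triangular load, peak 19 at the fixed end: w₀L⁴/(30EI) = 13133/EI
  point load 122 at a = 1.5: Pa²(3L − a)/(6EI) = 1578/EI
  δ_0 = 14711/EI
Flexibility coefficient — unit upward force at Q: δ_{QQ} = L³/(3EI) = 576/EI.
Compatibility at Q: δ_0 − R_Q·δ_{QQ} = 0, so R_Q = 14711/576 = 25.54 kip.
Moment equilibrium about P: M_P = Σ(load moments about P) − R_Q·L = 639 − 25.54×12 = 332.5 kip·ft.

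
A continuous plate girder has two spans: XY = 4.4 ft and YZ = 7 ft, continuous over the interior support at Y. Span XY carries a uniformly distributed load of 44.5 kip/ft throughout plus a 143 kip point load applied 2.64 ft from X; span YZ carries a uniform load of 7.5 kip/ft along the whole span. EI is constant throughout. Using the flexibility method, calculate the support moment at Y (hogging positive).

M_Y = 116.4 kip·ft

Take M_Y as the redundant. Released structure: two simple spans XY and YZ with a hinge at Y.
Rotations at Y on the released spans (each span's end-slope, ×1/EI):
  span XY: UDL 44.5: wL³/(24EI) = 157.9/EI
  span XY: point load 143 at a = 2.64: Pab(L + a)/(6LEI) = 177.2/EI
  span YZ: UDL 7.5: wL³/(24EI) = 107.2/EI
  relative rotation θ_0 = (335.1 + 107.2)/EI = 442.3/EI
A unit hogging moment at Y produces rotation L₁/(3EI) + L₂/(3EI) = 3.8/EI.
Compatibility: M_Y·(L₁+L₂)/(3EI) = θ_0, giving M_Y = 116.4 kip·ft (hogging).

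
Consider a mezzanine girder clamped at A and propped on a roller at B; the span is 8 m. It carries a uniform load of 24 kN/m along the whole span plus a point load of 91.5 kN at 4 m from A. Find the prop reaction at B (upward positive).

Take the reaction at B as the redundant and release it; the primary structure is a cantilever fixed at A.
Deflection at B on the released cantilever, summing each load's contribution:
  UDL 24: wL⁴/(8EI) = 12288/EI
  point load 91.5 at a = 4: Pa²(3L − a)/(6EI) = 4880/EI
  δ_0 = 17168/EI
Tip deflection under a unit load at B: L³/(3EI) = 170.7/EI.
Compatibility at B: δ_0 − R_B·δ_{BB} = 0, so R_B = 17168/170.7 = 100.6 kN.

R_B = 100.6 kN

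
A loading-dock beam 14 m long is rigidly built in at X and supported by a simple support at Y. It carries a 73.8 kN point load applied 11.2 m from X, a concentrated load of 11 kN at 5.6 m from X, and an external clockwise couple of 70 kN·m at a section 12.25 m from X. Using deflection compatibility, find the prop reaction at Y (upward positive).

Release the roller at Y. Primary structure: cantilever fixed at X.
Deflection at Y on the released cantilever, summing each load's contribution:
  point load 73.8 at a = 11.2: Pa²(3L − a)/(6EI) = 47522/EI
  point load 11 at a = 5.6: Pa²(3L − a)/(6EI) = 2093/EI
  clockwise couple 70 at a = 12.25: M₀a(2L − a)/(2EI) = 6753/EI
  δ_0 = 56367/EI
Tip deflection under a unit load at Y: L³/(3EI) = 914.7/EI.
The prop prevents deflection at Y: R_Y = δ_0/δ_{YY} = 56367/914.7 = 61.63 kN.

R_Y = 61.63 kN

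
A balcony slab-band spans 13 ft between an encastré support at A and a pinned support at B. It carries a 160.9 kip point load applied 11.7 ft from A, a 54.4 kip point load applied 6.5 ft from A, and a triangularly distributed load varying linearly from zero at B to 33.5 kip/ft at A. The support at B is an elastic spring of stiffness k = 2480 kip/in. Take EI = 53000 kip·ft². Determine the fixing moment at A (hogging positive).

M_A = 619.8 kip·ft

Remove the prop at B; the released (primary) structure is a cantilever built in at A.
Primary-structure tip deflection at B by superposition:
  point load 160.9 at a = 11.7: Pa²(3L − a)/(6EI) = 100216/EI
  point load 54.4 at a = 6.5: Pa²(3L − a)/(6EI) = 12450/EI
  triangular load, peak 33.5 at the fixed end: w₀L⁴/(30EI) = 31893/EI
  δ_0 = 144559/EI
Flexibility coefficient — unit upward force at B: δ_{BB} = L³/(3EI) = 732.3/EI.
With EI = 53000 kip·ft²: δ_0 = 2.7275 ft and δ_{BB} = 0.013818 ft/kip.
Compatibility — the spring shortens by R_B/k under the reaction it provides: δ_0 − R_B·δ_{BB} = R_B/k. With 1/k = 1/(2480×12) ft/kip = 0.000034 ft/kip, R_B = δ_0 / (δ_{BB} + 1/k) = 2.7275 / (0.013818 + 0.000034) = 196.9 kip.
Moment equilibrium about A: M_A = Σ(load moments about A) − R_B·L = 3180 − 196.9×13 = 619.8 kip·ft.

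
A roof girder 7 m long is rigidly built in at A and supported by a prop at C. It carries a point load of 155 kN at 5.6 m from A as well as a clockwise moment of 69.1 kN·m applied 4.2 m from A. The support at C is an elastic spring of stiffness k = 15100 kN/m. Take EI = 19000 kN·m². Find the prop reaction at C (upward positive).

R_C = 120.2 kN

Choose R_C as the redundant. The primary structure is the cantilever fixed at A.
Downward deflection at the released point C due to the loads:
  point load 155 at a = 5.6: Pa²(3L − a)/(6EI) = 12476/EI
  clockwise couple 69.1 at a = 4.2: M₀a(2L − a)/(2EI) = 1422/EI
  δ_0 = 13898/EI
Flexibility coefficient — unit upward force at C: δ_{CC} = L³/(3EI) = 114.3/EI.
With EI = 19000 kN·m²: δ_0 = 0.73148 m and δ_{CC} = 0.006018 m/kN.
Compatibility — the spring shortens by R_C/k under the reaction it provides: δ_0 − R_C·δ_{CC} = R_C/k. With 1/k = 0.000066 m/kN, R_C = δ_0 / (δ_{CC} + 1/k) = 0.73148 / (0.006018 + 0.000066) = 120.2 kN.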